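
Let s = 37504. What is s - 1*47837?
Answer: -10333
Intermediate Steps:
s - 1*47837 = 37504 - 1*47837 = 37504 - 47837 = -10333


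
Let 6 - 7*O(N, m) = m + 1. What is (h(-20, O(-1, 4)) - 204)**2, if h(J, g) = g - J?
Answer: 1656369/49 ≈ 33803.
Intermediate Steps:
O(N, m) = 5/7 - m/7 (O(N, m) = 6/7 - (m + 1)/7 = 6/7 - (1 + m)/7 = 6/7 + (-1/7 - m/7) = 5/7 - m/7)
(h(-20, O(-1, 4)) - 204)**2 = (((5/7 - 1/7*4) - 1*(-20)) - 204)**2 = (((5/7 - 4/7) + 20) - 204)**2 = ((1/7 + 20) - 204)**2 = (141/7 - 204)**2 = (-1287/7)**2 = 1656369/49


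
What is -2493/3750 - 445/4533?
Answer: -4323173/5666250 ≈ -0.76297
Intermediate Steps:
-2493/3750 - 445/4533 = -2493*1/3750 - 445*1/4533 = -831/1250 - 445/4533 = -4323173/5666250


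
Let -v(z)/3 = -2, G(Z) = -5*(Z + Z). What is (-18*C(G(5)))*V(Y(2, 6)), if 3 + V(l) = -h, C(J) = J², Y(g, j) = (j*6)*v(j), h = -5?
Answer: -90000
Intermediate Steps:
G(Z) = -10*Z
v(z) = 6 (v(z) = -3*(-2) = 6)
Y(g, j) = 36*j (Y(g, j) = (j*6)*6 = (6*j)*6 = 36*j)
V(l) = 2 (V(l) = -3 - 1*(-5) = -3 + 5 = 2)
(-18*C(G(5)))*V(Y(2, 6)) = -18*(-10*5)²*2 = -18*(-50)²*2 = -18*2500*2 = -45000*2 = -90000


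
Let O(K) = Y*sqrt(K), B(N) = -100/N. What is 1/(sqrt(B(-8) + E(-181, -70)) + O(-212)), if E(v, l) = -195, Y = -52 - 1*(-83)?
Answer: -2*I/(sqrt(730) + 124*sqrt(53)) ≈ -0.0021511*I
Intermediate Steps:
Y = 31 (Y = -52 + 83 = 31)
O(K) = 31*sqrt(K)
1/(sqrt(B(-8) + E(-181, -70)) + O(-212)) = 1/(sqrt(-100/(-8) - 195) + 31*sqrt(-212)) = 1/(sqrt(-100*(-1/8) - 195) + 31*(2*I*sqrt(53))) = 1/(sqrt(25/2 - 195) + 62*I*sqrt(53)) = 1/(sqrt(-365/2) + 62*I*sqrt(53)) = 1/(I*sqrt(730)/2 + 62*I*sqrt(53))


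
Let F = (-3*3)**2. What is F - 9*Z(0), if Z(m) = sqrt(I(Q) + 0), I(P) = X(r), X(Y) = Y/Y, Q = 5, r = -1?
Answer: 72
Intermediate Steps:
X(Y) = 1
I(P) = 1
Z(m) = 1 (Z(m) = sqrt(1 + 0) = sqrt(1) = 1)
F = 81 (F = (-9)**2 = 81)
F - 9*Z(0) = 81 - 9*1 = 81 - 9 = 72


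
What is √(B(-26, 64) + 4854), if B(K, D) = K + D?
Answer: 2*√1223 ≈ 69.943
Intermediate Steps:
B(K, D) = D + K
√(B(-26, 64) + 4854) = √((64 - 26) + 4854) = √(38 + 4854) = √4892 = 2*√1223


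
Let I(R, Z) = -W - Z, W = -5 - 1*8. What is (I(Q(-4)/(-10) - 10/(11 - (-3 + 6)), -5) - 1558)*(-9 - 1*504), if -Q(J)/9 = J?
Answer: 790020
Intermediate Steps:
Q(J) = -9*J
W = -13 (W = -5 - 8 = -13)
I(R, Z) = 13 - Z (I(R, Z) = -1*(-13) - Z = 13 - Z)
(I(Q(-4)/(-10) - 10/(11 - (-3 + 6)), -5) - 1558)*(-9 - 1*504) = ((13 - 1*(-5)) - 1558)*(-9 - 1*504) = ((13 + 5) - 1558)*(-9 - 504) = (18 - 1558)*(-513) = -1540*(-513) = 790020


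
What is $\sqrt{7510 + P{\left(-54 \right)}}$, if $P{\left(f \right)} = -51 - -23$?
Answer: $\sqrt{7482} \approx 86.499$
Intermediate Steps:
$P{\left(f \right)} = -28$ ($P{\left(f \right)} = -51 + 23 = -28$)
$\sqrt{7510 + P{\left(-54 \right)}} = \sqrt{7510 - 28} = \sqrt{7482}$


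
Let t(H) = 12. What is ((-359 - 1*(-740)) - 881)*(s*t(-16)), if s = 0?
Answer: 0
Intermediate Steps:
((-359 - 1*(-740)) - 881)*(s*t(-16)) = ((-359 - 1*(-740)) - 881)*(0*12) = ((-359 + 740) - 881)*0 = (381 - 881)*0 = -500*0 = 0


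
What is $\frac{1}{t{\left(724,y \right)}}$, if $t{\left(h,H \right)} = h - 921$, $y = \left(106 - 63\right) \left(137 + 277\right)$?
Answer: $- \frac{1}{197} \approx -0.0050761$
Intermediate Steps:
$y = 17802$ ($y = 43 \cdot 414 = 17802$)
$t{\left(h,H \right)} = -921 + h$
$\frac{1}{t{\left(724,y \right)}} = \frac{1}{-921 + 724} = \frac{1}{-197} = - \frac{1}{197}$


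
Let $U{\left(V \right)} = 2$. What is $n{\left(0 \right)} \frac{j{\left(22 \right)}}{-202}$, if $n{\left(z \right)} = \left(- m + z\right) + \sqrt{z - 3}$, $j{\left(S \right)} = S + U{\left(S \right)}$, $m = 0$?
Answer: $- \frac{12 i \sqrt{3}}{101} \approx - 0.20579 i$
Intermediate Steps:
$j{\left(S \right)} = 2 + S$ ($j{\left(S \right)} = S + 2 = 2 + S$)
$n{\left(z \right)} = z + \sqrt{-3 + z}$ ($n{\left(z \right)} = \left(\left(-1\right) 0 + z\right) + \sqrt{z - 3} = \left(0 + z\right) + \sqrt{-3 + z} = z + \sqrt{-3 + z}$)
$n{\left(0 \right)} \frac{j{\left(22 \right)}}{-202} = \left(0 + \sqrt{-3 + 0}\right) \frac{2 + 22}{-202} = \left(0 + \sqrt{-3}\right) 24 \left(- \frac{1}{202}\right) = \left(0 + i \sqrt{3}\right) \left(- \frac{12}{101}\right) = i \sqrt{3} \left(- \frac{12}{101}\right) = - \frac{12 i \sqrt{3}}{101}$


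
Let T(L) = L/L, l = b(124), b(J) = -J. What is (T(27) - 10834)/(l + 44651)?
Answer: -10833/44527 ≈ -0.24329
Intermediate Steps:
l = -124 (l = -1*124 = -124)
T(L) = 1
(T(27) - 10834)/(l + 44651) = (1 - 10834)/(-124 + 44651) = -10833/44527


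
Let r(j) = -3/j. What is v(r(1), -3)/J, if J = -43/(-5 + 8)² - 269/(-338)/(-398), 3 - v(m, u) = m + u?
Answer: -10896444/5786953 ≈ -1.8829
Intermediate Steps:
v(m, u) = 3 - m - u (v(m, u) = 3 - (m + u) = 3 + (-m - u) = 3 - m - u)
J = -5786953/1210716 (J = -43/(3²) - 269*(-1/338)*(-1/398) = -43/9 + (269/338)*(-1/398) = -43*⅑ - 269/134524 = -43/9 - 269/134524 = -5786953/1210716 ≈ -4.7798)
v(r(1), -3)/J = (3 - (-3)/1 - 1*(-3))/(-5786953/1210716) = (3 - (-3) + 3)*(-1210716/5786953) = (3 - 1*(-3) + 3)*(-1210716/5786953) = (3 + 3 + 3)*(-1210716/5786953) = 9*(-1210716/5786953) = -10896444/5786953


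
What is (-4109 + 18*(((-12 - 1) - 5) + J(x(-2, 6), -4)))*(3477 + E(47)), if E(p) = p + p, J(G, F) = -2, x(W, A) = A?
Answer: -15958799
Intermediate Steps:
E(p) = 2*p
(-4109 + 18*(((-12 - 1) - 5) + J(x(-2, 6), -4)))*(3477 + E(47)) = (-4109 + 18*(((-12 - 1) - 5) - 2))*(3477 + 2*47) = (-4109 + 18*((-13 - 5) - 2))*(3477 + 94) = (-4109 + 18*(-18 - 2))*3571 = (-4109 + 18*(-20))*3571 = (-4109 - 360)*3571 = -4469*3571 = -15958799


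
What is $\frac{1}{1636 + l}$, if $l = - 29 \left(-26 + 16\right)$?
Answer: $\frac{1}{1926} \approx 0.00051921$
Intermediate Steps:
$l = 290$ ($l = \left(-29\right) \left(-10\right) = 290$)
$\frac{1}{1636 + l} = \frac{1}{1636 + 290} = \frac{1}{1926}$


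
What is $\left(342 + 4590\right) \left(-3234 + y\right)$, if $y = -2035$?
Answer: $-25986708$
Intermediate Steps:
$\left(342 + 4590\right) \left(-3234 + y\right) = \left(342 + 4590\right) \left(-3234 - 2035\right) = 4932 \left(-5269\right) = -25986708$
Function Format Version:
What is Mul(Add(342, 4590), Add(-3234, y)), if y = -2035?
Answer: -25986708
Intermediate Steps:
Mul(Add(342, 4590), Add(-3234, y)) = Mul(Add(342, 4590), Add(-3234, -2035)) = Mul(4932, -5269) = -25986708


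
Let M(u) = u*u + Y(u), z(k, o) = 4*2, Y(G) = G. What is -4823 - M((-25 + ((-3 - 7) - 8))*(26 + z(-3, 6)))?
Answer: -2140805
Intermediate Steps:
z(k, o) = 8
M(u) = u + u² (M(u) = u*u + u = u² + u = u + u²)
-4823 - M((-25 + ((-3 - 7) - 8))*(26 + z(-3, 6))) = -4823 - (-25 + ((-3 - 7) - 8))*(26 + 8)*(1 + (-25 + ((-3 - 7) - 8))*(26 + 8)) = -4823 - (-25 + (-10 - 8))*34*(1 + (-25 + (-10 - 8))*34) = -4823 - (-25 - 18)*34*(1 + (-25 - 18)*34) = -4823 - (-43*34)*(1 - 43*34) = -4823 - (-1462)*(1 - 1462) = -4823 - (-1462)*(-1461) = -4823 - 1*2135982 = -4823 - 2135982 = -2140805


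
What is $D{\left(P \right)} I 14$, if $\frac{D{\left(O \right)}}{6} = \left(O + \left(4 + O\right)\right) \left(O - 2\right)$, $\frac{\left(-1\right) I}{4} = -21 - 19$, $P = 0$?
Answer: $-107520$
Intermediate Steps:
$I = 160$ ($I = - 4 \left(-21 - 19\right) = \left(-4\right) \left(-40\right) = 160$)
$D{\left(O \right)} = 6 \left(-2 + O\right) \left(4 + 2 O\right)$ ($D{\left(O \right)} = 6 \left(O + \left(4 + O\right)\right) \left(O - 2\right) = 6 \left(4 + 2 O\right) \left(-2 + O\right) = 6 \left(-2 + O\right) \left(4 + 2 O\right)$)
$D{\left(P \right)} I 14 = \left(-48 + 12 \cdot 0^{2}\right) 160 \cdot 14 = \left(-48 + 12 \cdot 0\right) 160 \cdot 14 = \left(-48 + 0\right) 160 \cdot 14 = \left(-48\right) 160 \cdot 14 = \left(-7680\right) 14 = -107520$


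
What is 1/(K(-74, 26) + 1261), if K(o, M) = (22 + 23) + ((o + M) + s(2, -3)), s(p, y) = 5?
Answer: 1/1263 ≈ 0.00079177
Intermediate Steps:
K(o, M) = 50 + M + o (K(o, M) = (22 + 23) + ((o + M) + 5) = 45 + ((M + o) + 5) = 45 + (5 + M + o) = 50 + M + o)
1/(K(-74, 26) + 1261) = 1/((50 + 26 - 74) + 1261) = 1/(2 + 1261) = 1/1263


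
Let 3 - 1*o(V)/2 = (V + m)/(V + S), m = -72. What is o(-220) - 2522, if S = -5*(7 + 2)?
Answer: -667324/265 ≈ -2518.2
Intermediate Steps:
S = -45 (S = -5*9 = -45)
o(V) = 6 - 2*(-72 + V)/(-45 + V) (o(V) = 6 - 2*(V - 72)/(V - 45) = 6 - 2*(-72 + V)/(-45 + V))
o(-220) - 2522 = 2*(-63 + 2*(-220))/(-45 - 220) - 2522 = 2*(-63 - 440)/(-265) - 2522 = 2*(-1/265)*(-503) - 2522 = 1006/265 - 2522 = -667324/265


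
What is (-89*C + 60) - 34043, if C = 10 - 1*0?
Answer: -34873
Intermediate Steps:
C = 10 (C = 10 + 0 = 10)
(-89*C + 60) - 34043 = (-89*10 + 60) - 34043 = (-890 + 60) - 34043 = -830 - 34043 = -34873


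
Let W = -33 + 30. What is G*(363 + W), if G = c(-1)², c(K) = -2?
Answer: 1440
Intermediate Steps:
W = -3
G = 4 (G = (-2)² = 4)
G*(363 + W) = 4*(363 - 3) = 4*360 = 1440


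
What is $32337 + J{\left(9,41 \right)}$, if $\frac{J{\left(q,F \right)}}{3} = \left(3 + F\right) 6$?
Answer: $33129$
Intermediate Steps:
$J{\left(q,F \right)} = 54 + 18 F$ ($J{\left(q,F \right)} = 3 \left(3 + F\right) 6 = 3 \left(18 + 6 F\right) = 54 + 18 F$)
$32337 + J{\left(9,41 \right)} = 32337 + \left(54 + 18 \cdot 41\right) = 32337 + \left(54 + 738\right) = 32337 + 792 = 33129$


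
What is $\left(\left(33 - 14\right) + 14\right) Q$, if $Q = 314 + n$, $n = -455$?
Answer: $-4653$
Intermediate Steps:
$Q = -141$ ($Q = 314 - 455 = -141$)
$\left(\left(33 - 14\right) + 14\right) Q = \left(\left(33 - 14\right) + 14\right) \left(-141\right) = \left(19 + 14\right) \left(-141\right) = 33 \left(-141\right) = -4653$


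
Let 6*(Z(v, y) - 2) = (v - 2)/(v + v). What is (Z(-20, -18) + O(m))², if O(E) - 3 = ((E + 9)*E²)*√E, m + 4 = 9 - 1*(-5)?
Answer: 519840373321/14400 + 58045*√10/3 ≈ 3.6161e+7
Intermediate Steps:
Z(v, y) = 2 + (-2 + v)/(12*v) (Z(v, y) = 2 + ((v - 2)/(v + v))/6 = 2 + ((-2 + v)/((2*v)))/6 = 2 + ((-2 + v)*(1/(2*v)))/6 = 2 + ((-2 + v)/(2*v))/6 = 2 + (-2 + v)/(12*v))
m = 10 (m = -4 + (9 - 1*(-5)) = -4 + (9 + 5) = -4 + 14 = 10)
O(E) = 3 + E^(5/2)*(9 + E) (O(E) = 3 + ((E + 9)*E²)*√E = 3 + ((9 + E)*E²)*√E = 3 + (E²*(9 + E))*√E = 3 + E^(5/2)*(9 + E))
(Z(-20, -18) + O(m))² = ((1/12)*(-2 + 25*(-20))/(-20) + (3 + 10^(7/2) + 9*10^(5/2)))² = ((1/12)*(-1/20)*(-2 - 500) + (3 + 1000*√10 + 9*(100*√10)))² = ((1/12)*(-1/20)*(-502) + (3 + 1000*√10 + 900*√10))² = (251/120 + (3 + 1900*√10))² = (611/120 + 1900*√10)²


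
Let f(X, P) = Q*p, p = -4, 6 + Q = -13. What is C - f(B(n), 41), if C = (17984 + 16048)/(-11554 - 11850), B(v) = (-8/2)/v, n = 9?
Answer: -453184/5851 ≈ -77.454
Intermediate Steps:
Q = -19 (Q = -6 - 13 = -19)
B(v) = -4/v (B(v) = (-8*½)/v = -4/v)
C = -8508/5851 (C = 34032/(-23404) = 34032*(-1/23404) = -8508/5851 ≈ -1.4541)
f(X, P) = 76 (f(X, P) = -19*(-4) = 76)
C - f(B(n), 41) = -8508/5851 - 1*76 = -8508/5851 - 76 = -453184/5851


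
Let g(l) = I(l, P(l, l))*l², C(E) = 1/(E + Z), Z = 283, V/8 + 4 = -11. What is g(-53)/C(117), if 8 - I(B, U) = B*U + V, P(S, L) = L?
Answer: -3012371600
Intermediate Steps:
V = -120 (V = -32 + 8*(-11) = -32 - 88 = -120)
I(B, U) = 128 - B*U (I(B, U) = 8 - (B*U - 120) = 8 - (-120 + B*U) = 8 + (120 - B*U) = 128 - B*U)
C(E) = 1/(283 + E) (C(E) = 1/(E + 283) = 1/(283 + E))
g(l) = l²*(128 - l²) (g(l) = (128 - l*l)*l² = (128 - l²)*l² = l²*(128 - l²))
g(-53)/C(117) = ((-53)²*(128 - 1*(-53)²))/(1/(283 + 117)) = (2809*(128 - 1*2809))/(1/400) = (2809*(128 - 2809))/(1/400) = (2809*(-2681))*400 = -7530929*400 = -3012371600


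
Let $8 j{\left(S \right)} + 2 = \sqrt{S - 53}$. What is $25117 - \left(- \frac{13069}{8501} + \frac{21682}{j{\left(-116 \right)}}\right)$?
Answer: $\frac{39890253590}{1470673} + \frac{2254928 i}{173} \approx 27124.0 + 13034.0 i$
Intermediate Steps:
$j{\left(S \right)} = - \frac{1}{4} + \frac{\sqrt{-53 + S}}{8}$ ($j{\left(S \right)} = - \frac{1}{4} + \frac{\sqrt{S - 53}}{8} = - \frac{1}{4} + \frac{\sqrt{-53 + S}}{8}$)
$25117 - \left(- \frac{13069}{8501} + \frac{21682}{j{\left(-116 \right)}}\right) = 25117 - \left(- \frac{13069}{8501} + \frac{21682}{- \frac{1}{4} + \frac{\sqrt{-53 - 116}}{8}}\right) = 25117 - \left(- \frac{13069}{8501} + \frac{21682}{- \frac{1}{4} + \frac{\sqrt{-169}}{8}}\right) = 25117 + \left(- \frac{21682}{- \frac{1}{4} + \frac{13 i}{8}} + \frac{13069}{8501}\right) = 25117 + \left(- 21682 \frac{64 \left(- \frac{1}{4} - \frac{13 i}{8}\right)}{173} + \frac{13069}{8501}\right) = 25117 + \left(- \frac{1387648 \left(- \frac{1}{4} - \frac{13 i}{8}\right)}{173} + \frac{13069}{8501}\right) = 25117 + \left(\frac{13069}{8501} - \frac{1387648 \left(- \frac{1}{4} - \frac{13 i}{8}\right)}{173}\right) = \frac{213532686}{8501} - \frac{1387648 \left(- \frac{1}{4} - \frac{13 i}{8}\right)}{173}$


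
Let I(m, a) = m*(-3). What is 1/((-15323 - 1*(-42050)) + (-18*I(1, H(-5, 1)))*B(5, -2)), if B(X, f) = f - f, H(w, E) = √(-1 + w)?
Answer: 1/26727 ≈ 3.7415e-5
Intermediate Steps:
B(X, f) = 0
I(m, a) = -3*m
1/((-15323 - 1*(-42050)) + (-18*I(1, H(-5, 1)))*B(5, -2)) = 1/((-15323 - 1*(-42050)) - (-54)*0) = 1/((-15323 + 42050) - 18*(-3)*0) = 1/(26727 + 54*0) = 1/(26727 + 0) = 1/26727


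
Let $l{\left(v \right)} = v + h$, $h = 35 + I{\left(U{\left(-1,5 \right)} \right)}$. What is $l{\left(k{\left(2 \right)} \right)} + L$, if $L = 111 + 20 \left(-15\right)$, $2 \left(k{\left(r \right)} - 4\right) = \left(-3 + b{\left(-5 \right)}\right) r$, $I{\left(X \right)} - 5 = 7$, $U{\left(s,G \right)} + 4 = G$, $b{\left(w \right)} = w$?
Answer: $-146$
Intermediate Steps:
$U{\left(s,G \right)} = -4 + G$
$I{\left(X \right)} = 12$ ($I{\left(X \right)} = 5 + 7 = 12$)
$k{\left(r \right)} = 4 - 4 r$ ($k{\left(r \right)} = 4 + \frac{\left(-3 - 5\right) r}{2} = 4 + \frac{\left(-8\right) r}{2} = 4 - 4 r$)
$L = -189$ ($L = 111 - 300 = -189$)
$h = 47$ ($h = 35 + 12 = 47$)
$l{\left(v \right)} = 47 + v$ ($l{\left(v \right)} = v + 47 = 47 + v$)
$l{\left(k{\left(2 \right)} \right)} + L = \left(47 + \left(4 - 8\right)\right) - 189 = \left(47 - 4\right) - 189 = 43 - 189 = -146$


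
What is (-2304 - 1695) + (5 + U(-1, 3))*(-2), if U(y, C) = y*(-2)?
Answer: -4013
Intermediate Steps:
U(y, C) = -2*y
(-2304 - 1695) + (5 + U(-1, 3))*(-2) = (-2304 - 1695) + (5 - 2*(-1))*(-2) = -3999 + (5 + 2)*(-2) = -3999 + 7*(-2) = -3999 - 14 = -4013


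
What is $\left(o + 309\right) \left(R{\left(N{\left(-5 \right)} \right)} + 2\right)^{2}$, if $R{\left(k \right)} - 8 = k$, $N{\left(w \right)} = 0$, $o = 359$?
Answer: $66800$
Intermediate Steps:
$R{\left(k \right)} = 8 + k$
$\left(o + 309\right) \left(R{\left(N{\left(-5 \right)} \right)} + 2\right)^{2} = \left(359 + 309\right) \left(\left(8 + 0\right) + 2\right)^{2} = 668 \left(8 + 2\right)^{2} = 668 \cdot 10^{2} = 668 \cdot 100 = 66800$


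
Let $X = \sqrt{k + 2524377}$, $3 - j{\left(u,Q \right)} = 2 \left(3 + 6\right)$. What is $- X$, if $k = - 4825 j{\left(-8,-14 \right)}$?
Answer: $- 12 \sqrt{18033} \approx -1611.4$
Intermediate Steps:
$j{\left(u,Q \right)} = -15$ ($j{\left(u,Q \right)} = 3 - 2 \left(3 + 6\right) = 3 - 2 \cdot 9 = 3 - 18 = -15$)
$k = 72375$ ($k = \left(-4825\right) \left(-15\right) = 72375$)
$X = 12 \sqrt{18033}$ ($X = \sqrt{72375 + 2524377} = \sqrt{2596752} = 12 \sqrt{18033} \approx 1611.4$)
$- X = - 12 \sqrt{18033}$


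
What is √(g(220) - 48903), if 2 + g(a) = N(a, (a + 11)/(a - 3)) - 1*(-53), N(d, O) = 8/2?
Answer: 4*I*√3053 ≈ 221.02*I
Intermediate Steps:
N(d, O) = 4 (N(d, O) = 8*(½) = 4)
g(a) = 55 (g(a) = -2 + (4 - 1*(-53)) = -2 + (4 + 53) = -2 + 57 = 55)
√(g(220) - 48903) = √(55 - 48903) = √(-48848) = 4*I*√3053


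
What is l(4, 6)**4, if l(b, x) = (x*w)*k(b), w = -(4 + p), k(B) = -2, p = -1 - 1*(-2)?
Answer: 12960000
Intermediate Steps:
p = 1 (p = -1 + 2 = 1)
w = -5 (w = -(4 + 1) = -1*5 = -5)
l(b, x) = 10*x (l(b, x) = (x*(-5))*(-2) = -5*x*(-2) = 10*x)
l(4, 6)**4 = (10*6)**4 = 60**4 = 12960000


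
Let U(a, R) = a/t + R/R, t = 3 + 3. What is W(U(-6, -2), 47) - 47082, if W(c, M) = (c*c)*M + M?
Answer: -47035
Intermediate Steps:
t = 6
U(a, R) = 1 + a/6 (U(a, R) = a/6 + R/R = a*(1/6) + 1 = a/6 + 1 = 1 + a/6)
W(c, M) = M + M*c**2 (W(c, M) = c**2*M + M = M*c**2 + M = M + M*c**2)
W(U(-6, -2), 47) - 47082 = 47*(1 + (1 + (1/6)*(-6))**2) - 47082 = 47*(1 + (1 - 1)**2) - 47082 = 47*(1 + 0**2) - 47082 = 47*(1 + 0) - 47082 = 47*1 - 47082 = 47 - 47082 = -47035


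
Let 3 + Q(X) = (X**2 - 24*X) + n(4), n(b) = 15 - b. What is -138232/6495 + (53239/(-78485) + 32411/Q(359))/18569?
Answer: -538443141949020104/25299385011784895 ≈ -21.283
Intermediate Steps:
Q(X) = 8 + X**2 - 24*X (Q(X) = -3 + ((X**2 - 24*X) + (15 - 1*4)) = -3 + ((X**2 - 24*X) + (15 - 4)) = -3 + ((X**2 - 24*X) + 11) = -3 + (11 + X**2 - 24*X) = 8 + X**2 - 24*X)
-138232/6495 + (53239/(-78485) + 32411/Q(359))/18569 = -138232/6495 + (53239/(-78485) + 32411/(8 + 359**2 - 24*359))/18569 = -138232*1/6495 + (53239*(-1/78485) + 32411/(8 + 128881 - 8616))*(1/18569) = -138232/6495 + (-53239/78485 + 32411/120273)*(1/18569) = -138232/6495 - 3859436912/9439626405*1/18569 = -138232/6495 - 3859436912/175284422714445 = -538443141949020104/25299385011784895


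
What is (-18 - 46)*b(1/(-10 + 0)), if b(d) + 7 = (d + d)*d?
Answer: 11168/25 ≈ 446.72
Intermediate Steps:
b(d) = -7 + 2*d² (b(d) = -7 + (d + d)*d = -7 + (2*d)*d = -7 + 2*d²)
(-18 - 46)*b(1/(-10 + 0)) = (-18 - 46)*(-7 + 2*(1/(-10 + 0))²) = -64*(-7 + 2*(1/(-10))²) = -64*(-7 + 2*(-⅒)²) = -64*(-7 + 2*(1/100)) = -64*(-7 + 1/50) = -64*(-349/50) = 11168/25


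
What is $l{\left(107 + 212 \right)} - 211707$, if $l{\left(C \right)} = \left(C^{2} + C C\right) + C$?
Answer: $-7866$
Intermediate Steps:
$l{\left(C \right)} = C + 2 C^{2}$ ($l{\left(C \right)} = \left(C^{2} + C^{2}\right) + C = 2 C^{2} + C = C + 2 C^{2}$)
$l{\left(107 + 212 \right)} - 211707 = \left(107 + 212\right) \left(1 + 2 \left(107 + 212\right)\right) - 211707 = 319 \left(1 + 2 \cdot 319\right) - 211707 = 319 \left(1 + 638\right) - 211707 = 319 \cdot 639 - 211707 = 203841 - 211707 = -7866$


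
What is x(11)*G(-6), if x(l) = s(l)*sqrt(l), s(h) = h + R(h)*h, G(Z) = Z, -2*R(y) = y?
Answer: 297*sqrt(11) ≈ 985.04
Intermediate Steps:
R(y) = -y/2
s(h) = h - h**2/2 (s(h) = h + (-h/2)*h = h - h**2/2)
x(l) = l**(3/2)*(2 - l)/2 (x(l) = (l*(2 - l)/2)*sqrt(l) = l**(3/2)*(2 - l)/2)
x(11)*G(-6) = (11**(3/2)*(2 - 1*11)/2)*(-6) = ((11*sqrt(11))*(2 - 11)/2)*(-6) = ((1/2)*(11*sqrt(11))*(-9))*(-6) = -99*sqrt(11)/2*(-6) = 297*sqrt(11)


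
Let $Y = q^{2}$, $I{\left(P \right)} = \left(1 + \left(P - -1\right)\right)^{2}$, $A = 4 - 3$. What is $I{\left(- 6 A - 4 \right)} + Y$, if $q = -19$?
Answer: $425$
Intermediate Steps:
$A = 1$
$I{\left(P \right)} = \left(2 + P\right)^{2}$ ($I{\left(P \right)} = \left(1 + \left(P + 1\right)\right)^{2} = \left(1 + \left(1 + P\right)\right)^{2} = \left(2 + P\right)^{2}$)
$Y = 361$ ($Y = \left(-19\right)^{2} = 361$)
$I{\left(- 6 A - 4 \right)} + Y = \left(2 - 10\right)^{2} + 361 = \left(-8\right)^{2} + 361 = 64 + 361 = 425$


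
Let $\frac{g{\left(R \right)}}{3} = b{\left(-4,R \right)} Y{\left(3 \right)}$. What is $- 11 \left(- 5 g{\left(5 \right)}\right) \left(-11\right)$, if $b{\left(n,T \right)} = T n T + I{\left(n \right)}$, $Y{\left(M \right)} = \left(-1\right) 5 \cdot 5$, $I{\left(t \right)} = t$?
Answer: $-4719000$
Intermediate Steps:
$Y{\left(M \right)} = -25$ ($Y{\left(M \right)} = \left(-5\right) 5 = -25$)
$b{\left(n,T \right)} = n + n T^{2}$ ($b{\left(n,T \right)} = T n T + n = n T^{2} + n = n + n T^{2}$)
$g{\left(R \right)} = 300 + 300 R^{2}$ ($g{\left(R \right)} = 3 - 4 \left(1 + R^{2}\right) \left(-25\right) = 3 \left(-4 - 4 R^{2}\right) \left(-25\right) = 3 \left(100 + 100 R^{2}\right) = 300 + 300 R^{2}$)
$- 11 \left(- 5 g{\left(5 \right)}\right) \left(-11\right) = - 11 \left(- 5 \left(300 + 300 \cdot 5^{2}\right)\right) \left(-11\right) = - 11 \left(- 5 \left(300 + 300 \cdot 25\right)\right) \left(-11\right) = - 11 \left(- 5 \left(300 + 7500\right)\right) \left(-11\right) = - 11 \left(\left(-5\right) 7800\right) \left(-11\right) = \left(-11\right) \left(-39000\right) \left(-11\right) = 429000 \left(-11\right) = -4719000$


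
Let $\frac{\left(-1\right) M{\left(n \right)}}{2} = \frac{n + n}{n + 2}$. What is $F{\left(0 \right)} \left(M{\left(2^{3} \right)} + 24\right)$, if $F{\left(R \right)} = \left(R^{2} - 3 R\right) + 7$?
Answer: $\frac{728}{5} \approx 145.6$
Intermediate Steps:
$F{\left(R \right)} = 7 + R^{2} - 3 R$
$M{\left(n \right)} = - \frac{4 n}{2 + n}$ ($M{\left(n \right)} = - 2 \frac{n + n}{n + 2} = - 2 \frac{2 n}{2 + n} = - \frac{4 n}{2 + n}$)
$F{\left(0 \right)} \left(M{\left(2^{3} \right)} + 24\right) = \left(7 + 0^{2} - 0\right) \left(- \frac{4 \cdot 2^{3}}{2 + 2^{3}} + 24\right) = \left(7 + 0 + 0\right) \left(\left(-4\right) 8 \frac{1}{2 + 8} + 24\right) = 7 \left(\left(-4\right) 8 \cdot \frac{1}{10} + 24\right) = 7 \left(- \frac{16}{5} + 24\right) = 7 \cdot \frac{104}{5} = \frac{728}{5}$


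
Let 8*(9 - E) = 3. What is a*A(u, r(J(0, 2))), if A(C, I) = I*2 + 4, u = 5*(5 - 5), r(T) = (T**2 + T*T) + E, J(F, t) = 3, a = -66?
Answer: -7557/2 ≈ -3778.5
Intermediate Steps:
E = 69/8 (E = 9 - 1/8*3 = 9 - 3/8 = 69/8 ≈ 8.6250)
r(T) = 69/8 + 2*T**2 (r(T) = (T**2 + T*T) + 69/8 = (T**2 + T**2) + 69/8 = 2*T**2 + 69/8 = 69/8 + 2*T**2)
u = 0 (u = 5*0 = 0)
A(C, I) = 4 + 2*I (A(C, I) = 2*I + 4 = 4 + 2*I)
a*A(u, r(J(0, 2))) = -66*(4 + 2*(69/8 + 2*3**2)) = -66*(4 + 2*(69/8 + 2*9)) = -66*(4 + 2*(69/8 + 18)) = -66*(4 + 2*(213/8)) = -66*(4 + 213/4) = -66*229/4 = -7557/2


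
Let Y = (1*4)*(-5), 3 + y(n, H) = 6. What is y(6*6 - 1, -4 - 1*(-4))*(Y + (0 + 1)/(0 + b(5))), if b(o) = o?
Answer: -297/5 ≈ -59.400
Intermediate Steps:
y(n, H) = 3 (y(n, H) = -3 + 6 = 3)
Y = -20 (Y = 4*(-5) = -20)
y(6*6 - 1, -4 - 1*(-4))*(Y + (0 + 1)/(0 + b(5))) = 3*(-20 + (0 + 1)/(0 + 5)) = 3*(-20 + 1/5) = 3*(-20 + 1*(⅕)) = 3*(-20 + ⅕) = 3*(-99/5) = -297/5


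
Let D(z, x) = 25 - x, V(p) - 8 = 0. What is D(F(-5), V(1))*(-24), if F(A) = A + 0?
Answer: -408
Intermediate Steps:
V(p) = 8 (V(p) = 8 + 0 = 8)
F(A) = A
D(F(-5), V(1))*(-24) = (25 - 1*8)*(-24) = (25 - 8)*(-24) = 17*(-24) = -408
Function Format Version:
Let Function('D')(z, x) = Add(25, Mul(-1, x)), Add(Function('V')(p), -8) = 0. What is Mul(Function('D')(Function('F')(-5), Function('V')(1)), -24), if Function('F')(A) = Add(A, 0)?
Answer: -408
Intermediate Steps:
Function('V')(p) = 8 (Function('V')(p) = Add(8, 0) = 8)
Function('F')(A) = A
Mul(Function('D')(Function('F')(-5), Function('V')(1)), -24) = Mul(Add(25, Mul(-1, 8)), -24) = Mul(Add(25, -8), -24) = Mul(17, -24) = -408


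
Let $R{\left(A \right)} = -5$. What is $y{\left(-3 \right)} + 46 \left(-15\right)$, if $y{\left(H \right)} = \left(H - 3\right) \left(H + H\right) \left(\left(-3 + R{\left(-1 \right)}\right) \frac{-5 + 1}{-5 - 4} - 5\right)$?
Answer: $-998$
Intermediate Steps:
$y{\left(H \right)} = - \frac{154 H \left(-3 + H\right)}{9}$ ($y{\left(H \right)} = \left(H - 3\right) \left(H + H\right) \left(\left(-3 - 5\right) \frac{-5 + 1}{-5 - 4} - 5\right) = \left(-3 + H\right) 2 H \left(- 8 \left(- \frac{4}{-9}\right) - 5\right) = 2 H \left(-3 + H\right) \left(- 8 \left(\left(-4\right) \left(- \frac{1}{9}\right)\right) - 5\right) = 2 H \left(-3 + H\right) \left(\left(-8\right) \frac{4}{9} - 5\right) = 2 H \left(-3 + H\right) \left(- \frac{32}{9} - 5\right) = 2 H \left(-3 + H\right) \left(- \frac{77}{9}\right) = - \frac{154 H \left(-3 + H\right)}{9}$)
$y{\left(-3 \right)} + 46 \left(-15\right) = \frac{154}{9} \left(-3\right) \left(3 - -3\right) + 46 \left(-15\right) = \frac{154}{9} \left(-3\right) \left(3 + 3\right) - 690 = \frac{154}{9} \left(-3\right) 6 - 690 = -308 - 690 = -998$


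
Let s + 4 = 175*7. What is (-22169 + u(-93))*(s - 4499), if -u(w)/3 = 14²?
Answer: 74597446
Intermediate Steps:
s = 1221 (s = -4 + 175*7 = -4 + 1225 = 1221)
u(w) = -588 (u(w) = -3*14² = -3*196 = -588)
(-22169 + u(-93))*(s - 4499) = (-22169 - 588)*(1221 - 4499) = -22757*(-3278) = 74597446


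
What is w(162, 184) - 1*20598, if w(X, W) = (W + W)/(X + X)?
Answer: -1668346/81 ≈ -20597.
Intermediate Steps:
w(X, W) = W/X (w(X, W) = (2*W)/((2*X)) = (2*W)*(1/(2*X)) = W/X)
w(162, 184) - 1*20598 = 184/162 - 1*20598 = 184*(1/162) - 20598 = 92/81 - 20598 = -1668346/81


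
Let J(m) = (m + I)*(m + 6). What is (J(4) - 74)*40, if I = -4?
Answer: -2960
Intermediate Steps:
J(m) = (-4 + m)*(6 + m) (J(m) = (m - 4)*(m + 6) = (-4 + m)*(6 + m))
(J(4) - 74)*40 = ((-24 + 4² + 2*4) - 74)*40 = ((-24 + 16 + 8) - 74)*40 = (0 - 74)*40 = -74*40 = -2960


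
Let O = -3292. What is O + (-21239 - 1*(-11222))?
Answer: -13309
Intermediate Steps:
O + (-21239 - 1*(-11222)) = -3292 + (-21239 - 1*(-11222)) = -3292 + (-21239 + 11222) = -3292 - 10017 = -13309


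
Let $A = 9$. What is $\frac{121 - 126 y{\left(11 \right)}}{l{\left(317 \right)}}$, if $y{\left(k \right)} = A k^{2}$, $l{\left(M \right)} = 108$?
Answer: $- \frac{137093}{108} \approx -1269.4$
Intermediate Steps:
$y{\left(k \right)} = 9 k^{2}$
$\frac{121 - 126 y{\left(11 \right)}}{l{\left(317 \right)}} = \frac{121 - 126 \cdot 9 \cdot 11^{2}}{108} = \left(121 - 126 \cdot 9 \cdot 121\right) \frac{1}{108} = \left(121 - 137214\right) \frac{1}{108} = \left(-137093\right) \frac{1}{108} = - \frac{137093}{108}$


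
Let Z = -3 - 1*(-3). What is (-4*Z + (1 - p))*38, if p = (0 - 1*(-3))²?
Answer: -304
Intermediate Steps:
Z = 0 (Z = -3 + 3 = 0)
p = 9 (p = (0 + 3)² = 3² = 9)
(-4*Z + (1 - p))*38 = (-4*0 + (1 - 1*9))*38 = (0 + (1 - 9))*38 = (0 - 8)*38 = -8*38 = -304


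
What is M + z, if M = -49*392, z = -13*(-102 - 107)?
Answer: -16491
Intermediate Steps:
z = 2717 (z = -13*(-209) = 2717)
M = -19208
M + z = -19208 + 2717 = -16491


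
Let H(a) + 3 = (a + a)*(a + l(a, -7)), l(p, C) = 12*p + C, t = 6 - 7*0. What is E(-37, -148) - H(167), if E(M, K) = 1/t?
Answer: -4336637/6 ≈ -7.2277e+5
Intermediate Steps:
t = 6 (t = 6 + 0 = 6)
l(p, C) = C + 12*p
E(M, K) = ⅙ (E(M, K) = 1/6 = ⅙)
H(a) = -3 + 2*a*(-7 + 13*a) (H(a) = -3 + (a + a)*(a + (-7 + 12*a)) = -3 + (2*a)*(-7 + 13*a) = -3 + 2*a*(-7 + 13*a))
E(-37, -148) - H(167) = ⅙ - (-3 - 14*167 + 26*167²) = ⅙ - (-3 - 2338 + 26*27889) = ⅙ - (-3 - 2338 + 725114) = ⅙ - 1*722773 = ⅙ - 722773 = -4336637/6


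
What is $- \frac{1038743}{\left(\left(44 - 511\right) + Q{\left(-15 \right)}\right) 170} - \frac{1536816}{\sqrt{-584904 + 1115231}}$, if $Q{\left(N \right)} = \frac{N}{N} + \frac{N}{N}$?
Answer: $\frac{1038743}{79050} - \frac{1536816 \sqrt{10823}}{75761} \approx -2097.2$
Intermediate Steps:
$Q{\left(N \right)} = 2$ ($Q{\left(N \right)} = 1 + 1 = 2$)
$- \frac{1038743}{\left(\left(44 - 511\right) + Q{\left(-15 \right)}\right) 170} - \frac{1536816}{\sqrt{-584904 + 1115231}} = - \frac{1038743}{\left(\left(44 - 511\right) + 2\right) 170} - \frac{1536816}{\sqrt{-584904 + 1115231}} = - \frac{1038743}{\left(-467 + 2\right) 170} - \frac{1536816}{\sqrt{530327}} = - \frac{1038743}{\left(-465\right) 170} - \frac{1536816}{7 \sqrt{10823}} = - \frac{1038743}{-79050} - 1536816 \frac{\sqrt{10823}}{75761} = \left(-1038743\right) \left(- \frac{1}{79050}\right) - \frac{1536816 \sqrt{10823}}{75761} = \frac{1038743}{79050} - \frac{1536816 \sqrt{10823}}{75761}$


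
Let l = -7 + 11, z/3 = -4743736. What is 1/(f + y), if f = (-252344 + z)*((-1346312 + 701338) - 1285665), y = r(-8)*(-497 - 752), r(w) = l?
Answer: 1/27962510344732 ≈ 3.5762e-14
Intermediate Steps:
z = -14231208 (z = 3*(-4743736) = -14231208)
l = 4
r(w) = 4
y = -4996 (y = 4*(-497 - 752) = 4*(-1249) = -4996)
f = 27962510349728 (f = (-252344 - 14231208)*((-1346312 + 701338) - 1285665) = -14483552*(-644974 - 1285665) = -14483552*(-1930639) = 27962510349728)
1/(f + y) = 1/(27962510349728 - 4996) = 1/27962510344732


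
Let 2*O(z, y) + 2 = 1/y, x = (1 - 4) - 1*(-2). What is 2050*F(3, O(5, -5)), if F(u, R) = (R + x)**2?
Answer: 18081/2 ≈ 9040.5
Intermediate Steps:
x = -1 (x = -3 + 2 = -1)
O(z, y) = -1 + 1/(2*y)
F(u, R) = (-1 + R)**2 (F(u, R) = (R - 1)**2 = (-1 + R)**2)
2050*F(3, O(5, -5)) = 2050*(-1 + (1/2 - 1*(-5))/(-5))**2 = 2050*(-1 - (1/2 + 5)/5)**2 = 2050*(-1 - 1/5*11/2)**2 = 2050*(-1 - 11/10)**2 = 2050*(-21/10)**2 = 2050*(441/100) = 18081/2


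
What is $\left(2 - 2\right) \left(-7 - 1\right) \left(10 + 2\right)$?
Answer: $0$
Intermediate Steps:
$\left(2 - 2\right) \left(-7 - 1\right) \left(10 + 2\right) = 0 \left(-8\right) 12 = 0 \cdot 12 = 0$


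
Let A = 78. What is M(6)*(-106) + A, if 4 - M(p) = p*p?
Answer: 3470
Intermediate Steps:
M(p) = 4 - p**2 (M(p) = 4 - p*p = 4 - p**2)
M(6)*(-106) + A = (4 - 1*6**2)*(-106) + 78 = (4 - 1*36)*(-106) + 78 = (4 - 36)*(-106) + 78 = -32*(-106) + 78 = 3392 + 78 = 3470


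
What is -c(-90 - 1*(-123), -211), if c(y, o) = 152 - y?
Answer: -119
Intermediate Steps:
-c(-90 - 1*(-123), -211) = -(152 - (-90 - 1*(-123))) = -(152 - (-90 + 123)) = -(152 - 1*33) = -(152 - 33) = -1*119 = -119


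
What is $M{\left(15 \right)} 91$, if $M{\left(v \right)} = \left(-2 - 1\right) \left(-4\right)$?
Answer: $1092$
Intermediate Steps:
$M{\left(v \right)} = 12$ ($M{\left(v \right)} = \left(-3\right) \left(-4\right) = 12$)
$M{\left(15 \right)} 91 = 12 \cdot 91 = 1092$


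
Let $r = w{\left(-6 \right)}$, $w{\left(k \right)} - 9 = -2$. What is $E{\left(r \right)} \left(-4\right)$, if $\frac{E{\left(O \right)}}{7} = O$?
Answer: $-196$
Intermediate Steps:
$w{\left(k \right)} = 7$ ($w{\left(k \right)} = 9 - 2 = 7$)
$r = 7$
$E{\left(O \right)} = 7 O$
$E{\left(r \right)} \left(-4\right) = 7 \cdot 7 \left(-4\right) = 49 \left(-4\right) = -196$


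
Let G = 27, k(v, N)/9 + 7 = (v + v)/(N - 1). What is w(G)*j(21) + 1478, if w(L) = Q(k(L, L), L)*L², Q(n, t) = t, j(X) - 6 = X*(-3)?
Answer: -1120453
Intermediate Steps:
j(X) = 6 - 3*X (j(X) = 6 + X*(-3) = 6 - 3*X)
k(v, N) = -63 + 18*v/(-1 + N) (k(v, N) = -63 + 9*((v + v)/(N - 1)) = -63 + 9*((2*v)/(-1 + N)) = -63 + 9*(2*v/(-1 + N)) = -63 + 18*v/(-1 + N))
w(L) = L³ (w(L) = L*L² = L³)
w(G)*j(21) + 1478 = 27³*(6 - 3*21) + 1478 = 19683*(6 - 63) + 1478 = 19683*(-57) + 1478 = -1121931 + 1478 = -1120453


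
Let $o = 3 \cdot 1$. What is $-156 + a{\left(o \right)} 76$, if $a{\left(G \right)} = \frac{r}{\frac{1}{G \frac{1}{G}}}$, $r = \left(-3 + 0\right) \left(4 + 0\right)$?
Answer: $-1068$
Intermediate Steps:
$r = -12$ ($r = \left(-3\right) 4 = -12$)
$o = 3$
$a{\left(G \right)} = -12$ ($a{\left(G \right)} = - \frac{12}{\frac{1}{G \frac{1}{G}}} = - \frac{12}{1^{-1}} = - \frac{12}{1} = \left(-12\right) 1 = -12$)
$-156 + a{\left(o \right)} 76 = -156 - 912 = -1068$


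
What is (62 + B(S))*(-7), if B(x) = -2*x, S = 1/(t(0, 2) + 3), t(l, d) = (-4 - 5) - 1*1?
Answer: -436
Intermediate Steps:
t(l, d) = -10 (t(l, d) = -9 - 1 = -10)
S = -⅐ (S = 1/(-10 + 3) = 1/(-7) = -⅐ ≈ -0.14286)
(62 + B(S))*(-7) = (62 - 2*(-⅐))*(-7) = (62 + 2/7)*(-7) = (436/7)*(-7) = -436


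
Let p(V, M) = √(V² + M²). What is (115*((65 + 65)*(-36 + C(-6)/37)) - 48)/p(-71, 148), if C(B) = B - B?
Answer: -538248*√26945/26945 ≈ -3279.0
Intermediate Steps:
C(B) = 0
p(V, M) = √(M² + V²)
(115*((65 + 65)*(-36 + C(-6)/37)) - 48)/p(-71, 148) = (115*((65 + 65)*(-36 + 0/37)) - 48)/(√(148² + (-71)²)) = (115*(130*(-36 + 0*(1/37))) - 48)/(√(21904 + 5041)) = (115*(130*(-36 + 0)) - 48)/(√26945) = (115*(130*(-36)) - 48)*(√26945/26945) = (115*(-4680) - 48)*(√26945/26945) = (-538200 - 48)*(√26945/26945) = -538248*√26945/26945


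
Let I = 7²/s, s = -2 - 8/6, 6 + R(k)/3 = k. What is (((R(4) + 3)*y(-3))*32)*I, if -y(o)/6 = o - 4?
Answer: 296352/5 ≈ 59270.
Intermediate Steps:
R(k) = -18 + 3*k
s = -10/3 (s = -2 - 8/6 = -2 - 1*4/3 = -2 - 4/3 = -10/3 ≈ -3.3333)
y(o) = 24 - 6*o (y(o) = -6*(o - 4) = -6*(-4 + o) = 24 - 6*o)
I = -147/10 (I = 7²/(-10/3) = 49*(-3/10) = -147/10 ≈ -14.700)
(((R(4) + 3)*y(-3))*32)*I = ((((-18 + 3*4) + 3)*(24 - 6*(-3)))*32)*(-147/10) = ((((-18 + 12) + 3)*(24 + 18))*32)*(-147/10) = (((-6 + 3)*42)*32)*(-147/10) = (-3*42*32)*(-147/10) = -126*32*(-147/10) = -4032*(-147/10) = 296352/5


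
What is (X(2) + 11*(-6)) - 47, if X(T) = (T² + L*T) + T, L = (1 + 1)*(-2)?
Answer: -115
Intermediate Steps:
L = -4 (L = 2*(-2) = -4)
X(T) = T² - 3*T (X(T) = (T² - 4*T) + T = T² - 3*T)
(X(2) + 11*(-6)) - 47 = (2*(-3 + 2) + 11*(-6)) - 47 = (2*(-1) - 66) - 47 = (-2 - 66) - 47 = -68 - 47 = -115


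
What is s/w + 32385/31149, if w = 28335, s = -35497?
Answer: -20896342/98067435 ≈ -0.21308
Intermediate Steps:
s/w + 32385/31149 = -35497/28335 + 32385/31149 = -35497*1/28335 + 32385*(1/31149) = -35497/28335 + 10795/10383 = -20896342/98067435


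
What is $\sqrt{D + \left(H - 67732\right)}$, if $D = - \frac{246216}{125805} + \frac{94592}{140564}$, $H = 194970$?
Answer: $\frac{\sqrt{276308329614186752188430}}{1473637835} \approx 356.7$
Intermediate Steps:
$D = - \frac{1892413272}{1473637835}$ ($D = \left(-246216\right) \frac{1}{125805} + 94592 \cdot \frac{1}{140564} = - \frac{82072}{41935} + \frac{23648}{35141} = - \frac{1892413272}{1473637835} \approx -1.2842$)
$\sqrt{D + \left(H - 67732\right)} = \sqrt{- \frac{1892413272}{1473637835} + \left(194970 - 67732\right)} = \sqrt{- \frac{1892413272}{1473637835} + 127238} = \sqrt{\frac{187500838436458}{1473637835}} = \frac{\sqrt{276308329614186752188430}}{1473637835}$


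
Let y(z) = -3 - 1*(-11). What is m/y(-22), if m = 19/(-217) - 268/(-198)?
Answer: 27197/171864 ≈ 0.15825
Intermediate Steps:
y(z) = 8 (y(z) = -3 + 11 = 8)
m = 27197/21483 (m = 19*(-1/217) - 268*(-1/198) = -19/217 + 134/99 = 27197/21483 ≈ 1.2660)
m/y(-22) = (27197/21483)/8 = (27197/21483)*(⅛) = 27197/171864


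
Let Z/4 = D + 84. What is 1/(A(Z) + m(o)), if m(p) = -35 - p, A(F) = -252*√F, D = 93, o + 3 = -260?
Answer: -19/3742404 - 7*√177/623734 ≈ -0.00015439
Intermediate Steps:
o = -263 (o = -3 - 260 = -263)
Z = 708 (Z = 4*(93 + 84) = 4*177 = 708)
1/(A(Z) + m(o)) = 1/(-504*√177 + (-35 - 1*(-263))) = 1/(-504*√177 + (-35 + 263)) = 1/(-504*√177 + 228) = 1/(228 - 504*√177)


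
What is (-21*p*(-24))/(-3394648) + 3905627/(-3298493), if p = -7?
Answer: -150529452284/127241166653 ≈ -1.1830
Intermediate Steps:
(-21*p*(-24))/(-3394648) + 3905627/(-3298493) = (-21*(-7)*(-24))/(-3394648) + 3905627/(-3298493) = (147*(-24))*(-1/3394648) + 3905627*(-1/3298493) = -3528*(-1/3394648) - 355057/299863 = 441/424331 - 355057/299863 = -150529452284/127241166653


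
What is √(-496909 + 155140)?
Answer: I*√341769 ≈ 584.61*I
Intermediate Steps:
√(-496909 + 155140) = √(-341769) = I*√341769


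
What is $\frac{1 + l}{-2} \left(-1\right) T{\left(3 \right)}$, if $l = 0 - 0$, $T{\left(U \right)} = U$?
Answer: $\frac{3}{2} \approx 1.5$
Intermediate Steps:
$l = 0$ ($l = 0 + 0 = 0$)
$\frac{1 + l}{-2} \left(-1\right) T{\left(3 \right)} = \frac{1 + 0}{-2} \left(-1\right) 3 = \left(- \frac{1}{2}\right) 1 \left(-1\right) 3 = \left(- \frac{1}{2}\right) \left(-1\right) 3 = \frac{1}{2} \cdot 3 = \frac{3}{2}$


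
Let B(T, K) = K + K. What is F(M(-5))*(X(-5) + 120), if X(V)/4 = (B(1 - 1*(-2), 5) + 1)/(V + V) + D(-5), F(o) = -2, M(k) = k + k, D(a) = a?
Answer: -956/5 ≈ -191.20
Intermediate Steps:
M(k) = 2*k
B(T, K) = 2*K
X(V) = -20 + 22/V (X(V) = 4*((2*5 + 1)/(V + V) - 5) = 4*((10 + 1)/((2*V)) - 5) = 4*(11*(1/(2*V)) - 5) = 4*(11/(2*V) - 5) = 4*(-5 + 11/(2*V)) = -20 + 22/V)
F(M(-5))*(X(-5) + 120) = -2*((-20 + 22/(-5)) + 120) = -2*((-20 + 22*(-⅕)) + 120) = -2*((-20 - 22/5) + 120) = -2*(-122/5 + 120) = -2*478/5 = -956/5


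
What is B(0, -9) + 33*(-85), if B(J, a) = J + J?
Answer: -2805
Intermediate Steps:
B(J, a) = 2*J
B(0, -9) + 33*(-85) = 2*0 + 33*(-85) = 0 - 2805 = -2805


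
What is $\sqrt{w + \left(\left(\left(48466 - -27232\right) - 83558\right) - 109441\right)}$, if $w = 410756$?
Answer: $\sqrt{293455} \approx 541.71$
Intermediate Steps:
$\sqrt{w + \left(\left(\left(48466 - -27232\right) - 83558\right) - 109441\right)} = \sqrt{410756 + \left(\left(\left(48466 - -27232\right) - 83558\right) - 109441\right)} = \sqrt{410756 + \left(\left(\left(48466 + 27232\right) - 83558\right) - 109441\right)} = \sqrt{410756 + \left(\left(75698 - 83558\right) - 109441\right)} = \sqrt{410756 - 117301} = \sqrt{293455}$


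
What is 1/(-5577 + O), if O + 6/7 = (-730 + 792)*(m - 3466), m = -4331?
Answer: -7/3422943 ≈ -2.0450e-6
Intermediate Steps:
O = -3383904/7 (O = -6/7 + (-730 + 792)*(-4331 - 3466) = -6/7 + 62*(-7797) = -6/7 - 483414 = -3383904/7 ≈ -4.8342e+5)
1/(-5577 + O) = 1/(-5577 - 3383904/7) = 1/(-3422943/7) = -7/3422943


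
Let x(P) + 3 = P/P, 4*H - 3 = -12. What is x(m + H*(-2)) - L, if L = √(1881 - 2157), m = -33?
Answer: -2 - 2*I*√69 ≈ -2.0 - 16.613*I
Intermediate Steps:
H = -9/4 (H = ¾ + (¼)*(-12) = ¾ - 3 = -9/4 ≈ -2.2500)
x(P) = -2 (x(P) = -3 + P/P = -3 + 1 = -2)
L = 2*I*√69 (L = √(-276) = 2*I*√69 ≈ 16.613*I)
x(m + H*(-2)) - L = -2 - 2*I*√69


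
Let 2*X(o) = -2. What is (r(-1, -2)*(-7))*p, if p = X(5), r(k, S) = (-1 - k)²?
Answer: 0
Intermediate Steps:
X(o) = -1 (X(o) = (½)*(-2) = -1)
p = -1
(r(-1, -2)*(-7))*p = ((1 - 1)²*(-7))*(-1) = (0²*(-7))*(-1) = (0*(-7))*(-1) = 0*(-1) = 0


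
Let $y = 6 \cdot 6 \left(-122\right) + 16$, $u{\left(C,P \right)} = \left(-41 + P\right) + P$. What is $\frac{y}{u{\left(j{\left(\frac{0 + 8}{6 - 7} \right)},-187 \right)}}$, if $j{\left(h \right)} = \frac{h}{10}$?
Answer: $\frac{4376}{415} \approx 10.545$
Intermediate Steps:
$j{\left(h \right)} = \frac{h}{10}$ ($j{\left(h \right)} = h \frac{1}{10} = \frac{h}{10}$)
$u{\left(C,P \right)} = -41 + 2 P$
$y = -4376$ ($y = 36 \left(-122\right) + 16 = -4392 + 16 = -4376$)
$\frac{y}{u{\left(j{\left(\frac{0 + 8}{6 - 7} \right)},-187 \right)}} = - \frac{4376}{-41 + 2 \left(-187\right)} = - \frac{4376}{-41 - 374} = - \frac{4376}{-415} = \left(-4376\right) \left(- \frac{1}{415}\right) = \frac{4376}{415}$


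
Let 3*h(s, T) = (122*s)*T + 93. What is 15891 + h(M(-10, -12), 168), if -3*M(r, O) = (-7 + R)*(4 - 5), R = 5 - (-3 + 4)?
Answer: 9090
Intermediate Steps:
R = 4 (R = 5 - 1*1 = 5 - 1 = 4)
M(r, O) = -1 (M(r, O) = -(-7 + 4)*(4 - 5)/3 = -(-1)*(-1) = -⅓*3 = -1)
h(s, T) = 31 + 122*T*s/3 (h(s, T) = ((122*s)*T + 93)/3 = (122*T*s + 93)/3 = (93 + 122*T*s)/3 = 31 + 122*T*s/3)
15891 + h(M(-10, -12), 168) = 15891 + (31 + (122/3)*168*(-1)) = 15891 + (31 - 6832) = 15891 - 6801 = 9090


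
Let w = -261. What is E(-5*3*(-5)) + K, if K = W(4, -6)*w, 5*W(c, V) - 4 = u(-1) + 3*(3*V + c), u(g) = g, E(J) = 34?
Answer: 10349/5 ≈ 2069.8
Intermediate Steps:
W(c, V) = ⅗ + 3*c/5 + 9*V/5 (W(c, V) = ⅘ + (-1 + 3*(3*V + c))/5 = ⅘ + (-1 + 3*(c + 3*V))/5 = ⅘ + (-1 + (3*c + 9*V))/5 = ⅘ + (-1 + 3*c + 9*V)/5 = ⅘ + (-⅕ + 3*c/5 + 9*V/5) = ⅗ + 3*c/5 + 9*V/5)
K = 10179/5 (K = (⅗ + (⅗)*4 + (9/5)*(-6))*(-261) = (⅗ + 12/5 - 54/5)*(-261) = -39/5*(-261) = 10179/5 ≈ 2035.8)
E(-5*3*(-5)) + K = 34 + 10179/5 = 10349/5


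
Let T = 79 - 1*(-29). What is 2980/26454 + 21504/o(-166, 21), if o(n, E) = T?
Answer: 7905398/39681 ≈ 199.22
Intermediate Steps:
T = 108 (T = 79 + 29 = 108)
o(n, E) = 108
2980/26454 + 21504/o(-166, 21) = 2980/26454 + 21504/108 = 2980*(1/26454) + 21504*(1/108) = 1490/13227 + 1792/9 = 7905398/39681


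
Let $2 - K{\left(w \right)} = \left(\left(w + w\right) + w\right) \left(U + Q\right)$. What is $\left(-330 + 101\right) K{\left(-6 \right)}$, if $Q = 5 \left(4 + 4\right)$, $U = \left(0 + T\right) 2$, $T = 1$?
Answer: $-173582$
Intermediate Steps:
$U = 2$ ($U = \left(0 + 1\right) 2 = 1 \cdot 2 = 2$)
$Q = 40$ ($Q = 5 \cdot 8 = 40$)
$K{\left(w \right)} = 2 - 126 w$ ($K{\left(w \right)} = 2 - \left(\left(w + w\right) + w\right) \left(2 + 40\right) = 2 - \left(2 w + w\right) 42 = 2 - 3 w 42 = 2 - 126 w$)
$\left(-330 + 101\right) K{\left(-6 \right)} = \left(-330 + 101\right) \left(2 - -756\right) = - 229 \left(2 + 756\right) = \left(-229\right) 758 = -173582$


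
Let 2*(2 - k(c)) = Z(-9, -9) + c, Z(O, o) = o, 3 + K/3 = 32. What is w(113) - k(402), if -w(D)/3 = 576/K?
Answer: 10129/58 ≈ 174.64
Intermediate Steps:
K = 87 (K = -9 + 3*32 = -9 + 96 = 87)
k(c) = 13/2 - c/2 (k(c) = 2 - (-9 + c)/2 = 2 + (9/2 - c/2) = 13/2 - c/2)
w(D) = -576/29 (w(D) = -1728/87 = -3*192/29 = -576/29)
w(113) - k(402) = -576/29 - (13/2 - ½*402) = -576/29 - (13/2 - 201) = -576/29 - 1*(-389/2) = -576/29 + 389/2 = 10129/58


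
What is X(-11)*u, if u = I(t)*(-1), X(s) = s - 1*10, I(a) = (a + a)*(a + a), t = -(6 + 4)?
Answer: 8400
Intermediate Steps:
t = -10 (t = -1*10 = -10)
I(a) = 4*a² (I(a) = (2*a)*(2*a) = 4*a²)
X(s) = -10 + s (X(s) = s - 10 = -10 + s)
u = -400 (u = (4*(-10)²)*(-1) = (4*100)*(-1) = 400*(-1) = -400)
X(-11)*u = (-10 - 11)*(-400) = -21*(-400) = 8400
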